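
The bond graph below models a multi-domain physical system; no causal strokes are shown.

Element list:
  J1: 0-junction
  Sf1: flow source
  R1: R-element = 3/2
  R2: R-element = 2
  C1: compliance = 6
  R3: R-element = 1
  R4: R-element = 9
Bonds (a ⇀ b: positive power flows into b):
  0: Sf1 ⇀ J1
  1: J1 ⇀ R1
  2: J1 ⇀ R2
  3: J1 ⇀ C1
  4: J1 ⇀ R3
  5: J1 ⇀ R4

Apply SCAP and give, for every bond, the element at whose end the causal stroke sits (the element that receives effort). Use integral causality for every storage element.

#0 |Sf1
#1 |R1
#2 |R2
#3 |J1
#4 |R3
#5 |R4

β0 |Sf1  (source Sf1 imposes f)
β3 |J1  (prefer integral on C1)
β1 |R1  (0-jn J1 has e-setter on 3)
β2 |R2  (0-jn J1 has e-setter on 3)
β4 |R3  (common-e at J1 fixed by 3)
β5 |R4  (J1 effort already set via bond 3)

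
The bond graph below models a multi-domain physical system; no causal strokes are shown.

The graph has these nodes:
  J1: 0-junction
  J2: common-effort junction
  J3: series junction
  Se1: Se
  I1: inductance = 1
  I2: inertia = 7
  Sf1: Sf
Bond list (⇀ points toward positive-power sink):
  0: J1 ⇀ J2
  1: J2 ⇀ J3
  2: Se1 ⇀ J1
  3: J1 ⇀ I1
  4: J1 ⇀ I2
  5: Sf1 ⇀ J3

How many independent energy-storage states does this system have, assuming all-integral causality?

2  (I1, I2 all integral)

bond 2 |J1  (Se1 fixes effort; stroke away)
bond 5 |Sf1  (Sf1 (Sf) sets flow on bond)
bond 0 |J2  (J1 effort already set via bond 2)
bond 3 |I1  (common-e at J1 fixed by 2)
bond 4 |I2  (J1 effort already set via bond 2)
bond 1 |J3  (J2 effort already set via bond 0)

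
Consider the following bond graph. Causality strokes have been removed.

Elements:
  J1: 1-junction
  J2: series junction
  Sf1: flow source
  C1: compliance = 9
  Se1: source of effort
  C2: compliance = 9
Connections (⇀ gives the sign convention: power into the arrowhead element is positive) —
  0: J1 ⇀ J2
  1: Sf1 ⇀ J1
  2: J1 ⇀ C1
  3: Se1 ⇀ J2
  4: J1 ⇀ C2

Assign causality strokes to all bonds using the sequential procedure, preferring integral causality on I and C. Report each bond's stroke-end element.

b0 →J1
b1 →Sf1
b2 →J1
b3 →J2
b4 →J1

β1 |Sf1  (Sf1: flow source, stroke at near end)
β3 |J2  (Se1 (Se) sets effort on bond)
β0 |J1  (common-f at J1 fixed by 1)
β2 |J1  (J1 flow already set via bond 1)
β4 |J1  (common-f at J1 fixed by 1)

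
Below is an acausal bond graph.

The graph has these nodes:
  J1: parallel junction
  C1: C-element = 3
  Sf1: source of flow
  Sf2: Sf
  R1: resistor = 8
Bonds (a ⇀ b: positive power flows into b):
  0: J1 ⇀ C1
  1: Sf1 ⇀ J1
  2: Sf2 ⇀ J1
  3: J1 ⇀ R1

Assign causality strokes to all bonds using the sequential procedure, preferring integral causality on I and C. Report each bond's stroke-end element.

b1 →Sf1  (Sf1: flow source, stroke at near end)
b2 →Sf2  (Sf2 (Sf) sets flow on bond)
b0 →J1  (prefer integral on C1)
b3 →R1  (common-e at J1 fixed by 0)

b0 stroke→J1
b1 stroke→Sf1
b2 stroke→Sf2
b3 stroke→R1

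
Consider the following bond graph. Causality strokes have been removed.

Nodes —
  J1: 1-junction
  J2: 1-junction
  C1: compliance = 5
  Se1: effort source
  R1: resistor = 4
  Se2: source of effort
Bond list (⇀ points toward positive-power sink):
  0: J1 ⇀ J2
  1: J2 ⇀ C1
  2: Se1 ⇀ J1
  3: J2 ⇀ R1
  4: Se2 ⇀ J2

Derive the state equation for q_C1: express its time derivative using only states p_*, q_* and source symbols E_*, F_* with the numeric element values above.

dq_C1/dt = E_Se1/4 + E_Se2/4 - q_C1/20

#2 |J1  (Se1 (Se) sets effort on bond)
#4 |J2  (Se2 (Se) sets effort on bond)
#0 |J2  (only one flow-in slot at J1)
#1 |J2  (C1 outputs effort q/C1)
#3 |R1  (J2: last free bond brings flow in)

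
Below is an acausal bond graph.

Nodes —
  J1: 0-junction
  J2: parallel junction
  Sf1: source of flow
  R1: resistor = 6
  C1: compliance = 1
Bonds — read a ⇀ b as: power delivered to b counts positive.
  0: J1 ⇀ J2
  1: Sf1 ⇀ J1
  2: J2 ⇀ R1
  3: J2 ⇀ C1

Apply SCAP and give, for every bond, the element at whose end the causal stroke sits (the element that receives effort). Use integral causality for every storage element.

β0 |J1
β1 |Sf1
β2 |R1
β3 |J2

bond 1 →Sf1  (Sf1 (Sf) sets flow on bond)
bond 0 →J1  (J1: last free bond brings effort in)
bond 3 →J2  (C1 integral (e out))
bond 2 →R1  (J2: bond 3 brought effort, rest push out)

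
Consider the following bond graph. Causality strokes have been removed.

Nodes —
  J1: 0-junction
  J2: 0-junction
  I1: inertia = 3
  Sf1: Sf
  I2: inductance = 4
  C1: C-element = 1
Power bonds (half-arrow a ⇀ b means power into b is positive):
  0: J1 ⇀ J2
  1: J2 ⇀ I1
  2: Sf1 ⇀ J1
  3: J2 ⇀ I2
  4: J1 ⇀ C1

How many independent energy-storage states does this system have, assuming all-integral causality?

3  (C1, I1, I2 all integral)

#2 →Sf1  (Sf1 fixes flow; stroke at Sf1)
#1 →I1  (I1 integral (f out))
#3 →I2  (I2 integral (f out))
#0 →J2  (only one effort-in slot at J2)
#4 →J1  (closing 0-jn rule on J1)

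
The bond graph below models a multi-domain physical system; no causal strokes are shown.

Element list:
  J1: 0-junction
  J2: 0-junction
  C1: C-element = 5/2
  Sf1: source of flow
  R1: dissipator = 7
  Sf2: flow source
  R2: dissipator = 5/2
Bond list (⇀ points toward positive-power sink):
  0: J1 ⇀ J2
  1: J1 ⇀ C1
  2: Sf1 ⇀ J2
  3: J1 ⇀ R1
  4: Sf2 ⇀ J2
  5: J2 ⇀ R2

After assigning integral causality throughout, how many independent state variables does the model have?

bond 2 →Sf1  (source Sf1 imposes f)
bond 4 →Sf2  (Sf2 (Sf) sets flow on bond)
bond 1 →J1  (C1: C, integral causality)
bond 0 →J2  (common-e at J1 fixed by 1)
bond 3 →R1  (0-jn J1 has e-setter on 1)
bond 5 →R2  (0-jn J2 has e-setter on 0)

1  (C1 all integral)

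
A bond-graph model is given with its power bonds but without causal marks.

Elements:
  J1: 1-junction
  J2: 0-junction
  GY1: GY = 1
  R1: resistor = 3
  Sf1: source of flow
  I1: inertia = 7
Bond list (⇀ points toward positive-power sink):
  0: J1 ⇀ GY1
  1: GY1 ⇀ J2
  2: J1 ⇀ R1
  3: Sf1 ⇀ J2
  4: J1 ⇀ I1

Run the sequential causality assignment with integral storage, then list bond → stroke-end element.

#3 stroke→Sf1  (Sf1 (Sf) sets flow on bond)
#1 stroke→J2  (J2 needs exactly one e-in)
#0 stroke→J1  (GY1 both-in/both-out from 1)
#4 stroke→I1  (I1 outputs flow p/I1)
#2 stroke→J1  (J1: bond 4 brought flow, rest push out)

#0 |J1
#1 |J2
#2 |J1
#3 |Sf1
#4 |I1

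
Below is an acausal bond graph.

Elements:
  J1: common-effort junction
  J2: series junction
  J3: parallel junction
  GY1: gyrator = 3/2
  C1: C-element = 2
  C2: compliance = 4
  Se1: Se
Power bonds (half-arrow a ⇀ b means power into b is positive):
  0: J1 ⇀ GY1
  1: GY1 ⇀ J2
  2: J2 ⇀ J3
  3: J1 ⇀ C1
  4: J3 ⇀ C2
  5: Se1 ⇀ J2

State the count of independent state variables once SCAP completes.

b5 |J2  (Se1 fixes effort; stroke away)
b3 |J1  (C1 integral (e out))
b0 |GY1  (0-jn J1 has e-setter on 3)
b1 |GY1  (GY1: gyrator matches bond 0)
b2 |J2  (1-jn J2 has f-setter on 1)
b4 |J3  (J3: last free bond brings effort in)

2  (C1, C2 all integral)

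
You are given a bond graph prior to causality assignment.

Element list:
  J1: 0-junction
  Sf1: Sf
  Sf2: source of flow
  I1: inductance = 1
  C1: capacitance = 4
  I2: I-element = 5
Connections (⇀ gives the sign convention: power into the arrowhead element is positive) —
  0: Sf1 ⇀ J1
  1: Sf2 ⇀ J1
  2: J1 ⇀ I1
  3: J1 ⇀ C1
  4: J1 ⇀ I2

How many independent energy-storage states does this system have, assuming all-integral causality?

b0 |Sf1  (Sf1 (Sf) sets flow on bond)
b1 |Sf2  (Sf2 (Sf) sets flow on bond)
b2 |I1  (I1: I, integral causality)
b3 |J1  (C1: C, integral causality)
b4 |I2  (J1: bond 3 brought effort, rest push out)

3  (C1, I1, I2 all integral)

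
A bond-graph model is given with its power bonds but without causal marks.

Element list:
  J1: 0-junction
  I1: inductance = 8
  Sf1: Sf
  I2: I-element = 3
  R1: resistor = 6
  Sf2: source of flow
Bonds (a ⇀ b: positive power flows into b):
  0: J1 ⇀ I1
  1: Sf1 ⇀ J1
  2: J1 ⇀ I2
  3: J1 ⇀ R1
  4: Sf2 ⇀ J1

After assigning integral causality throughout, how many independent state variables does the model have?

b1 stroke→Sf1  (source Sf1 imposes f)
b4 stroke→Sf2  (Sf2: flow source, stroke at near end)
b0 stroke→I1  (I1 integral (f out))
b2 stroke→I2  (I2: I, integral causality)
b3 stroke→J1  (only one effort-in slot at J1)

2  (I1, I2 all integral)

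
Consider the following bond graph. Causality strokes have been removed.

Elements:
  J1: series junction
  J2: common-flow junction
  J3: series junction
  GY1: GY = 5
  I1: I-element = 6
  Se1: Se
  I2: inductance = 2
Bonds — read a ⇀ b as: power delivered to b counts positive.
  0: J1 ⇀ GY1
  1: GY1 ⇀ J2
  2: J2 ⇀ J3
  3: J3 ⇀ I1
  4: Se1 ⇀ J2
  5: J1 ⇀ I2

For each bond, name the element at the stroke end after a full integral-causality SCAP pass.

bond 4 stroke at J2  (Se1 (Se) sets effort on bond)
bond 3 stroke at I1  (I1 outputs flow p/I1)
bond 2 stroke at J3  (1-jn J3 has f-setter on 3)
bond 1 stroke at J2  (common-f at J2 fixed by 2)
bond 0 stroke at J1  (GY GY1: same side as bond 1)
bond 5 stroke at I2  (only one flow-in slot at J1)

b0 stroke→J1
b1 stroke→J2
b2 stroke→J3
b3 stroke→I1
b4 stroke→J2
b5 stroke→I2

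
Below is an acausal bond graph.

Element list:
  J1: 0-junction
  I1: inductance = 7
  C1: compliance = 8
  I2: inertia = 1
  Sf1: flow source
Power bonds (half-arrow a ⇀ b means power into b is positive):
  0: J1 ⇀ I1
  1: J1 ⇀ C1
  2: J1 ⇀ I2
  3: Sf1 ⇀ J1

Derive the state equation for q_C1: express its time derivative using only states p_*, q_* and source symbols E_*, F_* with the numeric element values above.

β3 stroke at Sf1  (source Sf1 imposes f)
β0 stroke at I1  (I1 outputs flow p/I1)
β1 stroke at J1  (C1 integral (e out))
β2 stroke at I2  (common-e at J1 fixed by 1)

dq_C1/dt = F_Sf1 - p_I1/7 - p_I2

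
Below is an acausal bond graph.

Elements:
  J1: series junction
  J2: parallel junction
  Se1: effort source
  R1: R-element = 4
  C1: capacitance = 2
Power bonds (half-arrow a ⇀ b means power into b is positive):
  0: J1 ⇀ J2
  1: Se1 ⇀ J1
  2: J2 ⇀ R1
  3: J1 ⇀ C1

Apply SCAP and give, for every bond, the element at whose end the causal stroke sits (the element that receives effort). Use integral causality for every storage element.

β1 →J1  (Se1 (Se) sets effort on bond)
β3 →J1  (C1 integral (e out))
β0 →J2  (closing 1-jn rule on J1)
β2 →R1  (J2: bond 0 brought effort, rest push out)

bond 0 stroke at J2
bond 1 stroke at J1
bond 2 stroke at R1
bond 3 stroke at J1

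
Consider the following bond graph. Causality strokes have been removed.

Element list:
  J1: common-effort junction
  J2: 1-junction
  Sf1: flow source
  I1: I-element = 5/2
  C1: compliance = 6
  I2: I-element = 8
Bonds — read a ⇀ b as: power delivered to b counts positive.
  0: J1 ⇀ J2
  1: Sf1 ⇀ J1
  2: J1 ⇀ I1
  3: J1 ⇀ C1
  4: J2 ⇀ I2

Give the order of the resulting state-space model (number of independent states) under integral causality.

#1 stroke at Sf1  (Sf1: flow source, stroke at near end)
#2 stroke at I1  (prefer integral on I1)
#3 stroke at J1  (C1 outputs effort q/C1)
#0 stroke at J2  (J1 effort already set via bond 3)
#4 stroke at I2  (only one flow-in slot at J2)

3  (C1, I1, I2 all integral)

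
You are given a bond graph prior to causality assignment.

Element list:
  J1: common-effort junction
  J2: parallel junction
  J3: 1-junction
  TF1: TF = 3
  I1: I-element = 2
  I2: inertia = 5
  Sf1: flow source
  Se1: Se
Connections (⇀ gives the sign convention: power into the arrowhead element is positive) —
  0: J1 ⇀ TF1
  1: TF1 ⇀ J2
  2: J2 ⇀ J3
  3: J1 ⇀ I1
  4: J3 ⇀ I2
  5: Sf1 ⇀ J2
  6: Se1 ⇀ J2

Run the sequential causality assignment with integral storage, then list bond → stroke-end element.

b5 |Sf1  (source Sf1 imposes f)
b6 |J2  (source Se1 imposes e)
b1 |TF1  (J2: bond 6 brought effort, rest push out)
b2 |J3  (common-e at J2 fixed by 6)
b4 |I2  (closing 1-jn rule on J3)
b0 |J1  (TF1 one-in-one-out from 1)
b3 |I1  (0-jn J1 has e-setter on 0)

β0 stroke→J1
β1 stroke→TF1
β2 stroke→J3
β3 stroke→I1
β4 stroke→I2
β5 stroke→Sf1
β6 stroke→J2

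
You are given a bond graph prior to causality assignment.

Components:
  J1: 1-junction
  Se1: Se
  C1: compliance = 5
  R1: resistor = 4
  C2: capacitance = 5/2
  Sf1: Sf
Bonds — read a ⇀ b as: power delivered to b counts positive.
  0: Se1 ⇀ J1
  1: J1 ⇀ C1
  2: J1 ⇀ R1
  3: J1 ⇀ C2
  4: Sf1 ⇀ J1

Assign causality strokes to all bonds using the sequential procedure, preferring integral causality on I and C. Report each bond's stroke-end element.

bond 0 →J1
bond 1 →J1
bond 2 →J1
bond 3 →J1
bond 4 →Sf1

b0 stroke→J1  (Se1: effort source, stroke at far end)
b4 stroke→Sf1  (Sf1: flow source, stroke at near end)
b1 stroke→J1  (common-f at J1 fixed by 4)
b2 stroke→J1  (J1 flow already set via bond 4)
b3 stroke→J1  (common-f at J1 fixed by 4)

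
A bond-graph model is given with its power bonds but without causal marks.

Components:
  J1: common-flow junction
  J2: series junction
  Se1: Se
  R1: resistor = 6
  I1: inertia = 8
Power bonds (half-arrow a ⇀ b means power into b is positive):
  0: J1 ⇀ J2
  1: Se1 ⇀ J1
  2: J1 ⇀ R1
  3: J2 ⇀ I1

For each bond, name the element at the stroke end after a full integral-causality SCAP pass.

β0 stroke at J2
β1 stroke at J1
β2 stroke at J1
β3 stroke at I1

b1 →J1  (Se1: effort source, stroke at far end)
b3 →I1  (I1 integral (f out))
b0 →J2  (common-f at J2 fixed by 3)
b2 →J1  (J1: bond 0 brought flow, rest push out)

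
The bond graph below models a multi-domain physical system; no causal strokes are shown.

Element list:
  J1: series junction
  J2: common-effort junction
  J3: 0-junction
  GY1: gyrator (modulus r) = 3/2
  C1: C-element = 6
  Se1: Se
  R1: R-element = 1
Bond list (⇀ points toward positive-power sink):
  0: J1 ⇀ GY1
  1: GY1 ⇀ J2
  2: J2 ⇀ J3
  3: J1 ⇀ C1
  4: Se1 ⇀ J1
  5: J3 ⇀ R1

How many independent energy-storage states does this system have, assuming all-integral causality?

1  (C1 all integral)

β4 stroke at J1  (source Se1 imposes e)
β3 stroke at J1  (C1 integral (e out))
β0 stroke at GY1  (only one flow-in slot at J1)
β1 stroke at GY1  (GY GY1: same side as bond 0)
β2 stroke at J2  (closing 0-jn rule on J2)
β5 stroke at J3  (J3 needs exactly one e-in)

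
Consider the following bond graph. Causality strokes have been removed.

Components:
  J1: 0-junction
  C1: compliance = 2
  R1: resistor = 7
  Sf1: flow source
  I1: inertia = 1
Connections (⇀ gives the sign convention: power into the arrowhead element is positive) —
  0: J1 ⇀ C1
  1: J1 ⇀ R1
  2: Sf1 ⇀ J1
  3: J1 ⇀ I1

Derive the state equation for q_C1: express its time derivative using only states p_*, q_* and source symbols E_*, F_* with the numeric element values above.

dq_C1/dt = F_Sf1 - p_I1 - q_C1/14

b2 |Sf1  (Sf1 fixes flow; stroke at Sf1)
b0 |J1  (C1 outputs effort q/C1)
b1 |R1  (J1 effort already set via bond 0)
b3 |I1  (0-jn J1 has e-setter on 0)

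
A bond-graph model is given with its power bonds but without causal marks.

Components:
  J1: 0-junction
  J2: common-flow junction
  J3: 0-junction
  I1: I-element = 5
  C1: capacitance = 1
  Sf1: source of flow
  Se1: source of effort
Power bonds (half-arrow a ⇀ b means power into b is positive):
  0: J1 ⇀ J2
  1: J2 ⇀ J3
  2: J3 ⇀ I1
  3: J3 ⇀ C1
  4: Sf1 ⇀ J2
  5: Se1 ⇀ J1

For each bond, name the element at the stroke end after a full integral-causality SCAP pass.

#0 stroke at J2
#1 stroke at J2
#2 stroke at I1
#3 stroke at J3
#4 stroke at Sf1
#5 stroke at J1

#4 |Sf1  (Sf1 (Sf) sets flow on bond)
#5 |J1  (Se1: effort source, stroke at far end)
#0 |J2  (J1 effort already set via bond 5)
#1 |J2  (common-f at J2 fixed by 4)
#2 |I1  (I1 outputs flow p/I1)
#3 |J3  (closing 0-jn rule on J3)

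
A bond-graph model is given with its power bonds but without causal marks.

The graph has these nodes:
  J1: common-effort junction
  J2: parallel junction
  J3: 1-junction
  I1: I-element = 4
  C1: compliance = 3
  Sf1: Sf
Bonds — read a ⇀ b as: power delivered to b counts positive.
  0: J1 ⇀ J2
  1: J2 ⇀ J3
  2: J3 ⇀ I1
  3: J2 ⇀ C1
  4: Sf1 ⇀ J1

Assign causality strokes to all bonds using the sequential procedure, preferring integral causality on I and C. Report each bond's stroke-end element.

#0 stroke at J1
#1 stroke at J3
#2 stroke at I1
#3 stroke at J2
#4 stroke at Sf1

β4 |Sf1  (Sf1: flow source, stroke at near end)
β0 |J1  (J1: last free bond brings effort in)
β2 |I1  (I1: I, integral causality)
β1 |J3  (common-f at J3 fixed by 2)
β3 |J2  (closing 0-jn rule on J2)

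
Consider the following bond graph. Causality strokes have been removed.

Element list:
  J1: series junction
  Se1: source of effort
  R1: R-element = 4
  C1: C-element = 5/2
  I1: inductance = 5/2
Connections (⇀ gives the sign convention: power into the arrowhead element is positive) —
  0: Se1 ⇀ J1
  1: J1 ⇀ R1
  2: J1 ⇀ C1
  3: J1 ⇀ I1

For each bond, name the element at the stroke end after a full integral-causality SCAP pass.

#0 stroke→J1  (Se1: effort source, stroke at far end)
#2 stroke→J1  (prefer integral on C1)
#3 stroke→I1  (I1 outputs flow p/I1)
#1 stroke→J1  (J1: bond 3 brought flow, rest push out)

β0 stroke→J1
β1 stroke→J1
β2 stroke→J1
β3 stroke→I1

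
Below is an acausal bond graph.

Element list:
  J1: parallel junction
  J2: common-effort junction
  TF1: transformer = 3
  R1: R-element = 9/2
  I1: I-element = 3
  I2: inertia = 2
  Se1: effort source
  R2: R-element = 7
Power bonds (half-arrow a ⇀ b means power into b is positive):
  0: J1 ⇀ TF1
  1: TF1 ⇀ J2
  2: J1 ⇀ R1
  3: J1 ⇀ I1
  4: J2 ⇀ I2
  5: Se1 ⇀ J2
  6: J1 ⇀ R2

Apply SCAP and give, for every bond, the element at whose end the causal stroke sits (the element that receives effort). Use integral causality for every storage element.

#5 →J2  (Se1 (Se) sets effort on bond)
#1 →TF1  (common-e at J2 fixed by 5)
#4 →I2  (0-jn J2 has e-setter on 5)
#0 →J1  (TF1: transformer flips bond 1)
#2 →R1  (J1: bond 0 brought effort, rest push out)
#3 →I1  (common-e at J1 fixed by 0)
#6 →R2  (J1 effort already set via bond 0)

b0 stroke→J1
b1 stroke→TF1
b2 stroke→R1
b3 stroke→I1
b4 stroke→I2
b5 stroke→J2
b6 stroke→R2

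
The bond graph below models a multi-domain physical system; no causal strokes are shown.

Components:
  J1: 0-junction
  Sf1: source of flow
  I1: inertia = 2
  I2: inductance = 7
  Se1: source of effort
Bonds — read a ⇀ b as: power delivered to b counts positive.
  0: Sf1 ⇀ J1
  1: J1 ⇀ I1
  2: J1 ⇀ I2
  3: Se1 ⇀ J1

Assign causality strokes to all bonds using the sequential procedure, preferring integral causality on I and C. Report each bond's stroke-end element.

#0 stroke at Sf1  (Sf1 fixes flow; stroke at Sf1)
#3 stroke at J1  (Se1 (Se) sets effort on bond)
#1 stroke at I1  (J1: bond 3 brought effort, rest push out)
#2 stroke at I2  (0-jn J1 has e-setter on 3)

b0 |Sf1
b1 |I1
b2 |I2
b3 |J1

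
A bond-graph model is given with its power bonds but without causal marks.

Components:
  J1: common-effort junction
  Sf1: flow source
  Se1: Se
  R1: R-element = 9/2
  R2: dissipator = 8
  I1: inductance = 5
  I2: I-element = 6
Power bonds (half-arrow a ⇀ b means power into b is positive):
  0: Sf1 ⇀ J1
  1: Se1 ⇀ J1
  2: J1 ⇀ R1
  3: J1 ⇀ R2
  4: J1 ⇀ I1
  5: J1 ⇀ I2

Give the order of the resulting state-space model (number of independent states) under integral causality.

2  (I1, I2 all integral)

bond 0 stroke at Sf1  (Sf1 (Sf) sets flow on bond)
bond 1 stroke at J1  (source Se1 imposes e)
bond 2 stroke at R1  (common-e at J1 fixed by 1)
bond 3 stroke at R2  (common-e at J1 fixed by 1)
bond 4 stroke at I1  (0-jn J1 has e-setter on 1)
bond 5 stroke at I2  (J1 effort already set via bond 1)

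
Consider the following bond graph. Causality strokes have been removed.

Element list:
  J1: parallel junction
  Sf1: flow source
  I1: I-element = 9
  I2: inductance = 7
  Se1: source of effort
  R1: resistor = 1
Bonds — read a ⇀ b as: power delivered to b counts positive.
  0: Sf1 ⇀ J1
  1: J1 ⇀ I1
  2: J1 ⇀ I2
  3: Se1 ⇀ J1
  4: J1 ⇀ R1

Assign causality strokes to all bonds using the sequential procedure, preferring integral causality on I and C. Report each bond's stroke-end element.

bond 0 |Sf1
bond 1 |I1
bond 2 |I2
bond 3 |J1
bond 4 |R1

#0 →Sf1  (Sf1: flow source, stroke at near end)
#3 →J1  (Se1 fixes effort; stroke away)
#1 →I1  (0-jn J1 has e-setter on 3)
#2 →I2  (0-jn J1 has e-setter on 3)
#4 →R1  (J1: bond 3 brought effort, rest push out)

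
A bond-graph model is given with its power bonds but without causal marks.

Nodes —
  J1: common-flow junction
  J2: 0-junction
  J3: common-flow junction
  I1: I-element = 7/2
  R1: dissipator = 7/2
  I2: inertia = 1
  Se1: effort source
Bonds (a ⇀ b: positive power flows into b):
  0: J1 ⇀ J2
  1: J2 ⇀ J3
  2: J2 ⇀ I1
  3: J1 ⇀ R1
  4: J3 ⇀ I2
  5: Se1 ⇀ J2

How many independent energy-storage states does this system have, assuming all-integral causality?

bond 5 stroke at J2  (Se1 fixes effort; stroke away)
bond 0 stroke at J1  (J2: bond 5 brought effort, rest push out)
bond 1 stroke at J3  (J2 effort already set via bond 5)
bond 2 stroke at I1  (J2 effort already set via bond 5)
bond 4 stroke at I2  (J3: last free bond brings flow in)
bond 3 stroke at R1  (only one flow-in slot at J1)

2  (I1, I2 all integral)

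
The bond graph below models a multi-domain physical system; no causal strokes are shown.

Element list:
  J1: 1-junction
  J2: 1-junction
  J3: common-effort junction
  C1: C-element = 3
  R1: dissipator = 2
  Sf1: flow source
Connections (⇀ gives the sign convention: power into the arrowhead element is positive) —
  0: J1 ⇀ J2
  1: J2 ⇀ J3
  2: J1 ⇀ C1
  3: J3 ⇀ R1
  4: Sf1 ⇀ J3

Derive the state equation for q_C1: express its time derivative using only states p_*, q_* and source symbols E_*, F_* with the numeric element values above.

dq_C1/dt = -F_Sf1 - q_C1/6

bond 4 stroke at Sf1  (Sf1: flow source, stroke at near end)
bond 2 stroke at J1  (C1 integral (e out))
bond 0 stroke at J2  (closing 1-jn rule on J1)
bond 1 stroke at J3  (closing 1-jn rule on J2)
bond 3 stroke at R1  (0-jn J3 has e-setter on 1)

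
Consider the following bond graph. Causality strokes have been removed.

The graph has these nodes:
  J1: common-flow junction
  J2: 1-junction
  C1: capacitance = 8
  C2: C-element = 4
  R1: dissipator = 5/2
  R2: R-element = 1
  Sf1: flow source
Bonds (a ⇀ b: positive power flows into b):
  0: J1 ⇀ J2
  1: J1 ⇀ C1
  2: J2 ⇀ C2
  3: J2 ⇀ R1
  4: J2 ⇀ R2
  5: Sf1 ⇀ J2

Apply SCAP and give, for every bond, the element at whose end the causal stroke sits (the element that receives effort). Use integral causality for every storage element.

#5 |Sf1  (Sf1 (Sf) sets flow on bond)
#0 |J2  (J2: bond 5 brought flow, rest push out)
#2 |J2  (1-jn J2 has f-setter on 5)
#3 |J2  (J2: bond 5 brought flow, rest push out)
#4 |J2  (common-f at J2 fixed by 5)
#1 |J1  (J1: bond 0 brought flow, rest push out)

β0 stroke→J2
β1 stroke→J1
β2 stroke→J2
β3 stroke→J2
β4 stroke→J2
β5 stroke→Sf1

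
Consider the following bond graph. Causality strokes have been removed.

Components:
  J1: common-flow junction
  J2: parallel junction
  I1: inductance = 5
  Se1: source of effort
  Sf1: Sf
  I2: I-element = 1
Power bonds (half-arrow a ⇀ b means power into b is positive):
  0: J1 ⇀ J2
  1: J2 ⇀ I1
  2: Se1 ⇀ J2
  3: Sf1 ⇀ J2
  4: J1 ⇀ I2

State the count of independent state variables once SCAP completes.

β2 stroke→J2  (Se1 fixes effort; stroke away)
β3 stroke→Sf1  (source Sf1 imposes f)
β0 stroke→J1  (J2 effort already set via bond 2)
β1 stroke→I1  (common-e at J2 fixed by 2)
β4 stroke→I2  (closing 1-jn rule on J1)

2  (I1, I2 all integral)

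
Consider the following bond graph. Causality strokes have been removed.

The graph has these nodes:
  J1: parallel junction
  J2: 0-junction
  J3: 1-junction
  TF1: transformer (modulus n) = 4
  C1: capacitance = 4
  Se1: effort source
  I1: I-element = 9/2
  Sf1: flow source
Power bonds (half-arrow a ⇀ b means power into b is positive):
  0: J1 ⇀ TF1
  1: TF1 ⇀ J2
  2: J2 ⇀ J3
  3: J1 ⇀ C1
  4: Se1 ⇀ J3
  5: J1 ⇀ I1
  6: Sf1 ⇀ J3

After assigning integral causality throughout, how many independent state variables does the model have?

2  (C1, I1 all integral)

bond 4 |J3  (Se1 (Se) sets effort on bond)
bond 6 |Sf1  (source Sf1 imposes f)
bond 2 |J3  (J3 flow already set via bond 6)
bond 1 |J2  (J2: last free bond brings effort in)
bond 0 |TF1  (TF1 one-in-one-out from 1)
bond 3 |J1  (C1 outputs effort q/C1)
bond 5 |I1  (common-e at J1 fixed by 3)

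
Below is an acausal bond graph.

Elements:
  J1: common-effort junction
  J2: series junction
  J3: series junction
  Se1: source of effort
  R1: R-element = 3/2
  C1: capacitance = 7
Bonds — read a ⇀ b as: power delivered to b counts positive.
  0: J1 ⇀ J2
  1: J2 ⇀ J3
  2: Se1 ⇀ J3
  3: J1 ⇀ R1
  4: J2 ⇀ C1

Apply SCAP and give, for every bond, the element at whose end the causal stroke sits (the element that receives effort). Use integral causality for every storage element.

b2 stroke at J3  (Se1: effort source, stroke at far end)
b1 stroke at J2  (J3 needs exactly one f-in)
b4 stroke at J2  (C1 integral (e out))
b0 stroke at J1  (only one flow-in slot at J2)
b3 stroke at R1  (common-e at J1 fixed by 0)

bond 0 |J1
bond 1 |J2
bond 2 |J3
bond 3 |R1
bond 4 |J2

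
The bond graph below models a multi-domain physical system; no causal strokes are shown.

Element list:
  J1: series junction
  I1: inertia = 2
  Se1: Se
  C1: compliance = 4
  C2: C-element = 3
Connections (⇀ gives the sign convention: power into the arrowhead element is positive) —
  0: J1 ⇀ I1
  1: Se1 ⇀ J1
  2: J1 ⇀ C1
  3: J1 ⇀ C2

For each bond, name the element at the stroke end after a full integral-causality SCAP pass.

b0 stroke at I1
b1 stroke at J1
b2 stroke at J1
b3 stroke at J1

#1 stroke at J1  (source Se1 imposes e)
#0 stroke at I1  (I1 outputs flow p/I1)
#2 stroke at J1  (common-f at J1 fixed by 0)
#3 stroke at J1  (J1 flow already set via bond 0)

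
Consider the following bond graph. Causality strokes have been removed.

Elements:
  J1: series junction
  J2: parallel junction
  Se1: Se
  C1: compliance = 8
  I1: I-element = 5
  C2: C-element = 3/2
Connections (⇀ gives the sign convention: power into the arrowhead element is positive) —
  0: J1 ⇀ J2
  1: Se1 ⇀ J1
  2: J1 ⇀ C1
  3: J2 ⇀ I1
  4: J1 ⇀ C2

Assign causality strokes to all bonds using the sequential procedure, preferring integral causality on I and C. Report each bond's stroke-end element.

bond 1 |J1  (source Se1 imposes e)
bond 2 |J1  (C1 outputs effort q/C1)
bond 3 |I1  (prefer integral on I1)
bond 0 |J2  (closing 0-jn rule on J2)
bond 4 |J1  (1-jn J1 has f-setter on 0)

#0 stroke at J2
#1 stroke at J1
#2 stroke at J1
#3 stroke at I1
#4 stroke at J1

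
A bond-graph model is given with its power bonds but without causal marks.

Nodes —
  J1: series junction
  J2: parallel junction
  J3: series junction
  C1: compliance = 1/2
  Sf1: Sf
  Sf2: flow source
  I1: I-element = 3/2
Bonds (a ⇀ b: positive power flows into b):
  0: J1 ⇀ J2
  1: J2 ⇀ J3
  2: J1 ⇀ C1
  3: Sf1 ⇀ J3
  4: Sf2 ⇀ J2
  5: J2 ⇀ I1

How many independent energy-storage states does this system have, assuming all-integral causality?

β3 |Sf1  (Sf1 fixes flow; stroke at Sf1)
β4 |Sf2  (Sf2 (Sf) sets flow on bond)
β1 |J3  (common-f at J3 fixed by 3)
β2 |J1  (C1 integral (e out))
β0 |J2  (J1: last free bond brings flow in)
β5 |I1  (J2 effort already set via bond 0)

2  (C1, I1 all integral)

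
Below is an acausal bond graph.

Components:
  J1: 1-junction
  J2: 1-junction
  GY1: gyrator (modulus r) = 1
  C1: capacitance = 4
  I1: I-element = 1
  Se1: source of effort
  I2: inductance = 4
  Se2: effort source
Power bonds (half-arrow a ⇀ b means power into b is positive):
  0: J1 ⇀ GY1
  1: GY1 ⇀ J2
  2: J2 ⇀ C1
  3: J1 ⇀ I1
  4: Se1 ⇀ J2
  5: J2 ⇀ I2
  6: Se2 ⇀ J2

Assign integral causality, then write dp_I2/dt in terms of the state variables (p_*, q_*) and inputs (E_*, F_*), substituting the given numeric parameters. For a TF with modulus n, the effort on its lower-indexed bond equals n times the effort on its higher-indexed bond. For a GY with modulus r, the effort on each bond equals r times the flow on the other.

dp_I2/dt = E_Se1 + E_Se2 + p_I1 - q_C1/4

b4 stroke at J2  (Se1 fixes effort; stroke away)
b6 stroke at J2  (Se2 (Se) sets effort on bond)
b2 stroke at J2  (prefer integral on C1)
b3 stroke at I1  (I1 integral (f out))
b0 stroke at J1  (common-f at J1 fixed by 3)
b1 stroke at J2  (GY1 both-in/both-out from 0)
b5 stroke at I2  (J2 needs exactly one f-in)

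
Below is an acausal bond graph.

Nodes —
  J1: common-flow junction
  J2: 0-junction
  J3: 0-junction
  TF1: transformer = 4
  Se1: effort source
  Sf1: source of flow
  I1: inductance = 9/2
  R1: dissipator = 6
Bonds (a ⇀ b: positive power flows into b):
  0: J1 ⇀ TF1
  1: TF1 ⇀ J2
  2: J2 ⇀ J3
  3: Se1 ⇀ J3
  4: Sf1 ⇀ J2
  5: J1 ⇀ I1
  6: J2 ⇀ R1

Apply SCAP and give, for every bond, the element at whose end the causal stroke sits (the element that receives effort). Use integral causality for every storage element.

b0 |J1
b1 |TF1
b2 |J2
b3 |J3
b4 |Sf1
b5 |I1
b6 |R1

bond 3 →J3  (source Se1 imposes e)
bond 4 →Sf1  (Sf1 (Sf) sets flow on bond)
bond 2 →J2  (common-e at J3 fixed by 3)
bond 1 →TF1  (J2: bond 2 brought effort, rest push out)
bond 6 →R1  (0-jn J2 has e-setter on 2)
bond 0 →J1  (TF1: transformer flips bond 1)
bond 5 →I1  (J1 needs exactly one f-in)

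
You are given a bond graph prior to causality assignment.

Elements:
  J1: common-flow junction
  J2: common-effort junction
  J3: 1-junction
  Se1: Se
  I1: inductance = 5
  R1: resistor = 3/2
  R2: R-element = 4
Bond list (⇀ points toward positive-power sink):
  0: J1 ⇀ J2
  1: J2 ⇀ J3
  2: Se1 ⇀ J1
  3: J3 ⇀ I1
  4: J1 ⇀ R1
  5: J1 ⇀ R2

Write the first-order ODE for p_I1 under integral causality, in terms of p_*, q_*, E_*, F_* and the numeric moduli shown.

#2 stroke at J1  (Se1: effort source, stroke at far end)
#3 stroke at I1  (prefer integral on I1)
#1 stroke at J3  (1-jn J3 has f-setter on 3)
#0 stroke at J2  (closing 0-jn rule on J2)
#4 stroke at J1  (J1: bond 0 brought flow, rest push out)
#5 stroke at J1  (J1: bond 0 brought flow, rest push out)

dp_I1/dt = E_Se1 - 11*p_I1/10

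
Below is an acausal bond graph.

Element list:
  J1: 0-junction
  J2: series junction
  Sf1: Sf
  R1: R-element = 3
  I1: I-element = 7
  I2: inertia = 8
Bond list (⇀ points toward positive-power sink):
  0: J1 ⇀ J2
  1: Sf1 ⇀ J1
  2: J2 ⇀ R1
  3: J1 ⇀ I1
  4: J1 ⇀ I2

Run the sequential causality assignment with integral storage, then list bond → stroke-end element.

bond 1 →Sf1  (source Sf1 imposes f)
bond 3 →I1  (prefer integral on I1)
bond 4 →I2  (I2: I, integral causality)
bond 0 →J1  (J1 needs exactly one e-in)
bond 2 →J2  (J2: bond 0 brought flow, rest push out)

β0 |J1
β1 |Sf1
β2 |J2
β3 |I1
β4 |I2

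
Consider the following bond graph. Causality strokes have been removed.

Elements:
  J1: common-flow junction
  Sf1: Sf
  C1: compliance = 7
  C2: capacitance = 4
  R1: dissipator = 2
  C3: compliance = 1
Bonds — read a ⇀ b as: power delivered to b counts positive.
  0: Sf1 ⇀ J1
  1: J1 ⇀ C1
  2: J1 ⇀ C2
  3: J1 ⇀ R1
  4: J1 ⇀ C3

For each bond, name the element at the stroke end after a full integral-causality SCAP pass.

β0 stroke at Sf1  (Sf1 (Sf) sets flow on bond)
β1 stroke at J1  (common-f at J1 fixed by 0)
β2 stroke at J1  (J1: bond 0 brought flow, rest push out)
β3 stroke at J1  (common-f at J1 fixed by 0)
β4 stroke at J1  (J1: bond 0 brought flow, rest push out)

b0 stroke at Sf1
b1 stroke at J1
b2 stroke at J1
b3 stroke at J1
b4 stroke at J1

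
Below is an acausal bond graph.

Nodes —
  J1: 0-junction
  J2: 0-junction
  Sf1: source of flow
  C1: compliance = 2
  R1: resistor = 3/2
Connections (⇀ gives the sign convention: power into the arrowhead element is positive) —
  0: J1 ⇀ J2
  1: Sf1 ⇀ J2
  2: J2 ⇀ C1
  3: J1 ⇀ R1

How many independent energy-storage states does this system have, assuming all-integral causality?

1  (C1 all integral)

β1 →Sf1  (Sf1: flow source, stroke at near end)
β2 →J2  (C1: C, integral causality)
β0 →J1  (J2: bond 2 brought effort, rest push out)
β3 →R1  (J1: bond 0 brought effort, rest push out)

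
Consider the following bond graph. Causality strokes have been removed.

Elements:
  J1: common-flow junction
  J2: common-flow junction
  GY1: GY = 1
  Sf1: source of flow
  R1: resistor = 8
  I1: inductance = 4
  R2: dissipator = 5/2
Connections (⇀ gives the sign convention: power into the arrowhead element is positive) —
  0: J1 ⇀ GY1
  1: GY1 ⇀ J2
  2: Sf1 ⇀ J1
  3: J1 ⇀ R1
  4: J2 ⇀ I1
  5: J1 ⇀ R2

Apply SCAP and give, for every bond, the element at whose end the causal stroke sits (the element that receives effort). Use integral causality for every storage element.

#2 →Sf1  (Sf1 (Sf) sets flow on bond)
#0 →J1  (J1 flow already set via bond 2)
#3 →J1  (J1 flow already set via bond 2)
#5 →J1  (common-f at J1 fixed by 2)
#1 →J2  (through GY1, causality inverts; strokes same side of GY1)
#4 →I1  (J2 needs exactly one f-in)

b0 →J1
b1 →J2
b2 →Sf1
b3 →J1
b4 →I1
b5 →J1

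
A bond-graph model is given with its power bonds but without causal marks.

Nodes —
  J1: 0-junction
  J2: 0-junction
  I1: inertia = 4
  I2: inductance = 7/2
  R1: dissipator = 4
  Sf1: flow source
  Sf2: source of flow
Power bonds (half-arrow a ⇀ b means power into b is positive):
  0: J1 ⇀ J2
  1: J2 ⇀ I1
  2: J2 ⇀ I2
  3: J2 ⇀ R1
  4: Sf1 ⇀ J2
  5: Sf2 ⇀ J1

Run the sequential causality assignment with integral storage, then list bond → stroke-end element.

bond 0 stroke→J1
bond 1 stroke→I1
bond 2 stroke→I2
bond 3 stroke→J2
bond 4 stroke→Sf1
bond 5 stroke→Sf2

#4 stroke at Sf1  (source Sf1 imposes f)
#5 stroke at Sf2  (Sf2 (Sf) sets flow on bond)
#0 stroke at J1  (closing 0-jn rule on J1)
#1 stroke at I1  (I1 outputs flow p/I1)
#2 stroke at I2  (I2 integral (f out))
#3 stroke at J2  (only one effort-in slot at J2)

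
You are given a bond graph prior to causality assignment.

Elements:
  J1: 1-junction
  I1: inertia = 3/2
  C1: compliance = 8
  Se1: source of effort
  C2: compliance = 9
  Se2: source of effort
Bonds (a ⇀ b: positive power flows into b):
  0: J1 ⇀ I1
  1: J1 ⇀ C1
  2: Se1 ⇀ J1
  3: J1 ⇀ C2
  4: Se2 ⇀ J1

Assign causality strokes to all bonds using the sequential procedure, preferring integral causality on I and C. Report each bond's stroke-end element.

bond 2 |J1  (source Se1 imposes e)
bond 4 |J1  (Se2: effort source, stroke at far end)
bond 0 |I1  (I1: I, integral causality)
bond 1 |J1  (1-jn J1 has f-setter on 0)
bond 3 |J1  (1-jn J1 has f-setter on 0)

b0 stroke at I1
b1 stroke at J1
b2 stroke at J1
b3 stroke at J1
b4 stroke at J1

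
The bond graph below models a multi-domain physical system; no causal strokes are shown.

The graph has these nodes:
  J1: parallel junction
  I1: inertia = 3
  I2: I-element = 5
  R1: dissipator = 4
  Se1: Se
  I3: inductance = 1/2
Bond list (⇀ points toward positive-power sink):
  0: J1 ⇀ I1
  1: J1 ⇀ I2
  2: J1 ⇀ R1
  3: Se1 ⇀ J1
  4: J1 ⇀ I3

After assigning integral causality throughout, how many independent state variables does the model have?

b3 stroke→J1  (Se1 fixes effort; stroke away)
b0 stroke→I1  (J1: bond 3 brought effort, rest push out)
b1 stroke→I2  (common-e at J1 fixed by 3)
b2 stroke→R1  (0-jn J1 has e-setter on 3)
b4 stroke→I3  (J1 effort already set via bond 3)

3  (I1, I2, I3 all integral)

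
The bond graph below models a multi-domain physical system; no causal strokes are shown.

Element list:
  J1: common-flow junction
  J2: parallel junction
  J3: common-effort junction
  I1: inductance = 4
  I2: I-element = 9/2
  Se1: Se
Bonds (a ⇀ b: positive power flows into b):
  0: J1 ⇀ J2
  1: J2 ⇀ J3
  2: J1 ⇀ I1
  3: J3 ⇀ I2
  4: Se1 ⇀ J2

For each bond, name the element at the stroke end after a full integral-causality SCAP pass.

b0 stroke→J1
b1 stroke→J3
b2 stroke→I1
b3 stroke→I2
b4 stroke→J2

b4 stroke→J2  (Se1 (Se) sets effort on bond)
b0 stroke→J1  (0-jn J2 has e-setter on 4)
b1 stroke→J3  (J2: bond 4 brought effort, rest push out)
b3 stroke→I2  (common-e at J3 fixed by 1)
b2 stroke→I1  (closing 1-jn rule on J1)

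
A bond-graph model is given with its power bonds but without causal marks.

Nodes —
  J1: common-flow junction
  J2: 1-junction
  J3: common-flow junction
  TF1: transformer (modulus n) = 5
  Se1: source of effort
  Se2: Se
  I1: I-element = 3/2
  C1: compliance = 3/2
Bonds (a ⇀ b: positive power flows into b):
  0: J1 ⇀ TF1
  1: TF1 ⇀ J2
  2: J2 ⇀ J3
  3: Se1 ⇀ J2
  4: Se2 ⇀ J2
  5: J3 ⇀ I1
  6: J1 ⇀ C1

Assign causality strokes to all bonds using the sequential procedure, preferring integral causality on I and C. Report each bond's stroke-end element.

bond 0 →TF1
bond 1 →J2
bond 2 →J3
bond 3 →J2
bond 4 →J2
bond 5 →I1
bond 6 →J1

β3 →J2  (Se1: effort source, stroke at far end)
β4 →J2  (Se2: effort source, stroke at far end)
β5 →I1  (I1 integral (f out))
β2 →J3  (J3 flow already set via bond 5)
β1 →J2  (1-jn J2 has f-setter on 2)
β0 →TF1  (TF1: transformer flips bond 1)
β6 →J1  (J1 flow already set via bond 0)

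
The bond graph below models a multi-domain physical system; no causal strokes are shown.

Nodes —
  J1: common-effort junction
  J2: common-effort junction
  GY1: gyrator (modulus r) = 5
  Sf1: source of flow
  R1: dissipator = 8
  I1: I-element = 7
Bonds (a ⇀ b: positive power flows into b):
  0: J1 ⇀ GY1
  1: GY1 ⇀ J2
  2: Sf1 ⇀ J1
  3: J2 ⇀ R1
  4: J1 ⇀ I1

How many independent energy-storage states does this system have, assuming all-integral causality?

1  (I1 all integral)

#2 stroke→Sf1  (Sf1: flow source, stroke at near end)
#4 stroke→I1  (I1 integral (f out))
#0 stroke→J1  (only one effort-in slot at J1)
#1 stroke→J2  (GY GY1: same side as bond 0)
#3 stroke→R1  (0-jn J2 has e-setter on 1)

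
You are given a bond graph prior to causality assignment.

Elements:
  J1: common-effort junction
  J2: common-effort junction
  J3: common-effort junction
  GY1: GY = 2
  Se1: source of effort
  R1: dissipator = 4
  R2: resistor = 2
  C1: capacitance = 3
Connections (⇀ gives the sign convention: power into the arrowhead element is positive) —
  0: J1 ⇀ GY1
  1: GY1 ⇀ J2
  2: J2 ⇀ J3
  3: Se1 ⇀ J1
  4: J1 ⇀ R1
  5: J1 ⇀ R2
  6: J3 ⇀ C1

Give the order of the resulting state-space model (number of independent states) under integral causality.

1  (C1 all integral)

b3 stroke at J1  (Se1: effort source, stroke at far end)
b0 stroke at GY1  (J1 effort already set via bond 3)
b4 stroke at R1  (0-jn J1 has e-setter on 3)
b5 stroke at R2  (J1: bond 3 brought effort, rest push out)
b1 stroke at GY1  (GY GY1: same side as bond 0)
b2 stroke at J2  (only one effort-in slot at J2)
b6 stroke at J3  (only one effort-in slot at J3)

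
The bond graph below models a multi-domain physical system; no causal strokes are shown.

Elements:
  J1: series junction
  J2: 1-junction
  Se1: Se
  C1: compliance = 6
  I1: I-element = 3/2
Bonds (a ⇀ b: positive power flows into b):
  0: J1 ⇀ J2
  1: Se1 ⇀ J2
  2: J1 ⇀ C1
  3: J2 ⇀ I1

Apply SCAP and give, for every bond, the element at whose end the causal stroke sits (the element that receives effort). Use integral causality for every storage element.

#0 →J2
#1 →J2
#2 →J1
#3 →I1

#1 |J2  (source Se1 imposes e)
#2 |J1  (C1 outputs effort q/C1)
#0 |J2  (only one flow-in slot at J1)
#3 |I1  (J2 needs exactly one f-in)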